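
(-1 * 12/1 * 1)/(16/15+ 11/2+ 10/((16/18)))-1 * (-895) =894.33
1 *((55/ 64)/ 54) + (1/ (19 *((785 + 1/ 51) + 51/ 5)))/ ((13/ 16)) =2768880365/ 173100350592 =0.02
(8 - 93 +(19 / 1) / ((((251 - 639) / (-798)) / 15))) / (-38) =-13.19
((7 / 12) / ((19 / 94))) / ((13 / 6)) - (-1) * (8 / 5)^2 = 3.89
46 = 46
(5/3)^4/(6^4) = 625/104976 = 0.01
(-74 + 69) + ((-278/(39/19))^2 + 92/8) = 55818821/3042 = 18349.38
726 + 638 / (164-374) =75911 / 105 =722.96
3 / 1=3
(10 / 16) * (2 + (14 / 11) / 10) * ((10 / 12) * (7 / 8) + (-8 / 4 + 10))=11.61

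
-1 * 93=-93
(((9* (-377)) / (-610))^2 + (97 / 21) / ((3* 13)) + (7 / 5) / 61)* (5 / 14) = 9471783691 / 853299720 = 11.10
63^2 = 3969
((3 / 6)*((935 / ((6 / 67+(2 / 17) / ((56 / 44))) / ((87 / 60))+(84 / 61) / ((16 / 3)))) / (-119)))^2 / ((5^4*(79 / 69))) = 135580604635857876 / 925517516987761975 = 0.15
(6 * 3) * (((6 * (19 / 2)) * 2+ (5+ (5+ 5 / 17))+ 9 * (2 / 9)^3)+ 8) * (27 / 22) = 546915 / 187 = 2924.68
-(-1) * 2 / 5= 2 / 5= 0.40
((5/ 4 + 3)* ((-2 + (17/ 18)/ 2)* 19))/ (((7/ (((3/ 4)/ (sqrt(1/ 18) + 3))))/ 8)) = -159885/ 4508 + 17765* sqrt(2)/ 9016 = -32.68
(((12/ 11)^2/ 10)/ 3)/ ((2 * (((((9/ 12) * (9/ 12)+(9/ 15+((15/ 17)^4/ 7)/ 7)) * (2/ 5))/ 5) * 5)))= 654804640/ 15514426279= 0.04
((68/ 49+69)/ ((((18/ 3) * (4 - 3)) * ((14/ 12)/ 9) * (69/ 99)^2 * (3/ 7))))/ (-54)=-417329/ 51842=-8.05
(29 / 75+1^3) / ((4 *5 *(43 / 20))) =104 / 3225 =0.03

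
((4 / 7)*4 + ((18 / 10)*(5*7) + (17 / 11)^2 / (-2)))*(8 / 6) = 217142 / 2541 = 85.46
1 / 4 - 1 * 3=-11 / 4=-2.75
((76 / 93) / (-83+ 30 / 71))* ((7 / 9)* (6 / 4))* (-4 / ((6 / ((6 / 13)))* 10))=37772 / 106325505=0.00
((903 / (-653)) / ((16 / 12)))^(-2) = 6822544 / 7338681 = 0.93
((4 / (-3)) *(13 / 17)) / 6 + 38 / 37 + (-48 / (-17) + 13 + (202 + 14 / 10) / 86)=46361707 / 2434230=19.05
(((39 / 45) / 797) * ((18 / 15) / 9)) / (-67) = -26 / 12014775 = -0.00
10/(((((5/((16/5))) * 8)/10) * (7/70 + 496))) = 80/4961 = 0.02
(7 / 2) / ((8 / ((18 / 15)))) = 21 / 40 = 0.52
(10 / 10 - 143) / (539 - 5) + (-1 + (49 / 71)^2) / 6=-475391 / 1345947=-0.35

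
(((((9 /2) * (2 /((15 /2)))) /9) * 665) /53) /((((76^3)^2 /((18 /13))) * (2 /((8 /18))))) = 0.00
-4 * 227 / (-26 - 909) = 908 / 935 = 0.97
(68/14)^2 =1156/49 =23.59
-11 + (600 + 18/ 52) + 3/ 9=45995/ 78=589.68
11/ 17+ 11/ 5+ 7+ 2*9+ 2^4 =3727/ 85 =43.85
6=6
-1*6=-6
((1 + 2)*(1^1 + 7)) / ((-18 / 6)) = -8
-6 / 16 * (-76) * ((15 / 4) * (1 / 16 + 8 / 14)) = 60705 / 896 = 67.75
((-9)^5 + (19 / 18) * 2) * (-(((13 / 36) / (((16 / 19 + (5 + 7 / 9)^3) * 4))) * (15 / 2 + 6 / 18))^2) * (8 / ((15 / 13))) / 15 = 4189720174308747 / 11519436964249600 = 0.36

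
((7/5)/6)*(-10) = -7/3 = -2.33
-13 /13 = -1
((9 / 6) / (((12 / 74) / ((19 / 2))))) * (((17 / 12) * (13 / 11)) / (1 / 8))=155363 / 132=1176.99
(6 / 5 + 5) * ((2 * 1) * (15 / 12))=31 / 2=15.50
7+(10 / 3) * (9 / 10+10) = 130 / 3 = 43.33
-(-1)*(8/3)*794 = 6352/3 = 2117.33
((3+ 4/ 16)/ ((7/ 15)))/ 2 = 195/ 56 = 3.48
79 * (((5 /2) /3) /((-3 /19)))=-7505 /18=-416.94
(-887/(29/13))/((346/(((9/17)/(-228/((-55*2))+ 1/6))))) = -0.27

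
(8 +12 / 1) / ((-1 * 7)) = -20 / 7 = -2.86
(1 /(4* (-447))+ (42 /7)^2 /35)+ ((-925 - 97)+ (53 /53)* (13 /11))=-702003157 /688380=-1019.79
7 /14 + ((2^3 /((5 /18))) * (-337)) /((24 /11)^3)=-448307 /480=-933.97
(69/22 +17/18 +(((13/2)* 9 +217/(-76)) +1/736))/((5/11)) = 82686881/629280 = 131.40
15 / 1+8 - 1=22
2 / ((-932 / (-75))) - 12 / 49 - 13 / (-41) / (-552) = -21841193 / 258389544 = -0.08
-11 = -11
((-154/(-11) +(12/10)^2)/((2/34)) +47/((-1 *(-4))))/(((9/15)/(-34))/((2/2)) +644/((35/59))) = 466191/1845490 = 0.25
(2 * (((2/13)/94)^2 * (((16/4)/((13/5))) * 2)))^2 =0.00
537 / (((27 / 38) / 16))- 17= 108679 / 9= 12075.44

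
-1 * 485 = -485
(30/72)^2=25/144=0.17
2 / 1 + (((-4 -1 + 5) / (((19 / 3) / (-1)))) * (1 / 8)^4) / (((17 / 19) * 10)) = 2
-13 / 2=-6.50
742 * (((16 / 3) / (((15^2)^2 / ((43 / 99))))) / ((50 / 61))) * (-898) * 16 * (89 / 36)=-4977583080064 / 3383015625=-1471.34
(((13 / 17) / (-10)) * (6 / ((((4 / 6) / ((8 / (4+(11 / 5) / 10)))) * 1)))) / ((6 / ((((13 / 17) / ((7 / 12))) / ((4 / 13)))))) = -395460 / 426853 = -0.93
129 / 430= 3 / 10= 0.30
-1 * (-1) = 1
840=840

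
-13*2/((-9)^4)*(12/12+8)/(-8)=13/2916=0.00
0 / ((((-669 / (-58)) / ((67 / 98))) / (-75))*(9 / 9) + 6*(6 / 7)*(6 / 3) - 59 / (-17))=0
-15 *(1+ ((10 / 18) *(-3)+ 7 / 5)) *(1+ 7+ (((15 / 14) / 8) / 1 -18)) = 12155 / 112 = 108.53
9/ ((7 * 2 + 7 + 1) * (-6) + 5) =-9/ 127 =-0.07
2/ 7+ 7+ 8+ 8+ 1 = 170/ 7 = 24.29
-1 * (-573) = 573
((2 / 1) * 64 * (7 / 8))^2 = 12544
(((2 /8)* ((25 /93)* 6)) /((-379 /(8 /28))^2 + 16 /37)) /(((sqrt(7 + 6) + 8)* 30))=1480 /1235177737371 - 185* sqrt(13) /1235177737371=0.00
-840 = -840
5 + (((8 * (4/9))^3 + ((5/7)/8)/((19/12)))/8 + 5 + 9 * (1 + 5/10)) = 45183055/1551312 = 29.13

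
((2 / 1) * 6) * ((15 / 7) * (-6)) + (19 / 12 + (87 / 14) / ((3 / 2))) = -12479 / 84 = -148.56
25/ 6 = 4.17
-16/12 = -4/3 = -1.33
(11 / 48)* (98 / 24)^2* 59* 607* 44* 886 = 4609161857839 / 864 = 5334678076.20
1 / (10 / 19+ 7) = 19 / 143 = 0.13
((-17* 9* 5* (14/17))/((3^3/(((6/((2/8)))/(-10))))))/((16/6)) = 21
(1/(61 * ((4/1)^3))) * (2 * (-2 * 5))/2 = -5/1952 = -0.00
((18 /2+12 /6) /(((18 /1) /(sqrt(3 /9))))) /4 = 11 * sqrt(3) /216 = 0.09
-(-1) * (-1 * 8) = -8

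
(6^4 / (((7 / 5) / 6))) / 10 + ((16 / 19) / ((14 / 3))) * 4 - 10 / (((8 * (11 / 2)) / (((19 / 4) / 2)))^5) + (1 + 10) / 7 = 200425318762858997 / 359364326064128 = 557.72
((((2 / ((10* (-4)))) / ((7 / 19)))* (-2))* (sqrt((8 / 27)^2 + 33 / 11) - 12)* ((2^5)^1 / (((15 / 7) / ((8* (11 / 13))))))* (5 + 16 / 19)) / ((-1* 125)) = 625152 / 40625 - 52096* sqrt(2251) / 1096875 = 13.13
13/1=13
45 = 45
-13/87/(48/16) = -13/261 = -0.05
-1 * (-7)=7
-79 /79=-1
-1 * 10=-10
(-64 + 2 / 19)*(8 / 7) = -9712 / 133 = -73.02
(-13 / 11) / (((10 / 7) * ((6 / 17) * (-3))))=1547 / 1980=0.78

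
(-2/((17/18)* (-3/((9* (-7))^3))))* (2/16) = -750141/34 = -22062.97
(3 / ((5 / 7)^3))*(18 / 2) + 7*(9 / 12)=39669 / 500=79.34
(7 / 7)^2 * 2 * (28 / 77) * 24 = 192 / 11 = 17.45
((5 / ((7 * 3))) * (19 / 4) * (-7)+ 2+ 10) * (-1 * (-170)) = 4165 / 6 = 694.17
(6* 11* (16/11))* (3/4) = 72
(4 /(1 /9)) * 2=72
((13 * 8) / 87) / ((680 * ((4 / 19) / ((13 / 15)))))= 3211 / 443700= 0.01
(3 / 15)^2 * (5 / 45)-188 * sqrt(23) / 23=-39.20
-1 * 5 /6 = -5 /6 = -0.83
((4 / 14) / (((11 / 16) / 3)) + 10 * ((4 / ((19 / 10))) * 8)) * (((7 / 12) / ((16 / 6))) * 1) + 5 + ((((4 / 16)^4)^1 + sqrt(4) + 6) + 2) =52.12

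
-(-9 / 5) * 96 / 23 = 864 / 115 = 7.51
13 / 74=0.18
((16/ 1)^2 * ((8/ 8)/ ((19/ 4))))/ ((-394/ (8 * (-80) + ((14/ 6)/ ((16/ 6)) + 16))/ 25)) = 7976000/ 3743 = 2130.91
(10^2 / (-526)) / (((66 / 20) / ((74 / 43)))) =-37000 / 373197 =-0.10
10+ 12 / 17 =182 / 17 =10.71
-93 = -93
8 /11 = 0.73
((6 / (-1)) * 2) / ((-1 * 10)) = 6 / 5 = 1.20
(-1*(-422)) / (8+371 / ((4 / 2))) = 844 / 387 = 2.18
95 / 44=2.16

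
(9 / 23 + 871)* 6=120252 / 23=5228.35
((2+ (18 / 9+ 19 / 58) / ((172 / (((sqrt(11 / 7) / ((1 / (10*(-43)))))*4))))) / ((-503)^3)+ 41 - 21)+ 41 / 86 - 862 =-9210188712689 / 10944663322+ 675*sqrt(77) / 25834495981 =-841.52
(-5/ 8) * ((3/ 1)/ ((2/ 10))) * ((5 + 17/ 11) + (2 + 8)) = -6825/ 44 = -155.11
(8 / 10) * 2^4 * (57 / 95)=7.68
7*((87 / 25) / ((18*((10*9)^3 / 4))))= 203 / 27337500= 0.00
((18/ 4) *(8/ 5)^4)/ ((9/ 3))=6144/ 625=9.83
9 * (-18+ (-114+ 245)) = 1017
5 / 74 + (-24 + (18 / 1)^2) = 22205 / 74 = 300.07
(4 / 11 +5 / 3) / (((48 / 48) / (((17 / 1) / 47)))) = 1139 / 1551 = 0.73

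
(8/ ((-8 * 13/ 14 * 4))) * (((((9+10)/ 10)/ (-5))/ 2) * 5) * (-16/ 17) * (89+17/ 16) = -191653/ 8840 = -21.68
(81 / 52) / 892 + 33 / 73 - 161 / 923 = 67162831 / 240408272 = 0.28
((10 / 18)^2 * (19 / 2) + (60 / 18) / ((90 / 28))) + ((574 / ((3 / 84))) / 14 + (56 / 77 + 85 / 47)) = 96694405 / 83754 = 1154.50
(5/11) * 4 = 20/11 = 1.82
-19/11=-1.73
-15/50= -3/10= -0.30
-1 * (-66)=66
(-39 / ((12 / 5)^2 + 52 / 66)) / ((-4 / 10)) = 160875 / 10804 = 14.89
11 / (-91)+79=7178 / 91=78.88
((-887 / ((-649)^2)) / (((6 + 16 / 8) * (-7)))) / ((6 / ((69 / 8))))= 20401 / 377396096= 0.00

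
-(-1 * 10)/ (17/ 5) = 50/ 17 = 2.94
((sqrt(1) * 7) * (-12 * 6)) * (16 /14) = -576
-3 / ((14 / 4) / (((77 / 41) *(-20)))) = 1320 / 41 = 32.20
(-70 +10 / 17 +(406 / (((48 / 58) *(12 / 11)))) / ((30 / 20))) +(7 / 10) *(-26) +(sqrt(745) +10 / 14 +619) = sqrt(745) +106916231 / 128520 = 859.20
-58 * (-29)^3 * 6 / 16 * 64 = 33949488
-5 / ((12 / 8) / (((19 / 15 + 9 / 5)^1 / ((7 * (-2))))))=46 / 63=0.73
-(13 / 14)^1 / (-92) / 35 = 13 / 45080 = 0.00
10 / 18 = 5 / 9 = 0.56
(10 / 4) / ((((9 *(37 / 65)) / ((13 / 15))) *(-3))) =-845 / 5994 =-0.14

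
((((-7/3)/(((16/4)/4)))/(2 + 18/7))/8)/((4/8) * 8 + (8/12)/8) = -1/64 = -0.02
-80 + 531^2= 281881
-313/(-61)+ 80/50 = 6.73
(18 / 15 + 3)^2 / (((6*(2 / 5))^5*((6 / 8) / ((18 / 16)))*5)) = 1225 / 18432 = 0.07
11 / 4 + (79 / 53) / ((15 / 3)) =3231 / 1060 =3.05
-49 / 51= -0.96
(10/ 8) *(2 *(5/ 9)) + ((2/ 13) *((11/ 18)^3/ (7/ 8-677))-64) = -6419033303/ 102522186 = -62.61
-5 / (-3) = 5 / 3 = 1.67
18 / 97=0.19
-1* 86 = -86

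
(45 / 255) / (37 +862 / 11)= 11 / 7191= 0.00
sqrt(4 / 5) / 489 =2 * sqrt(5) / 2445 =0.00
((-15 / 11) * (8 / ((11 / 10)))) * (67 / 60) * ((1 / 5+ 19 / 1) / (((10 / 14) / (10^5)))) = -3601920000 / 121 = -29767933.88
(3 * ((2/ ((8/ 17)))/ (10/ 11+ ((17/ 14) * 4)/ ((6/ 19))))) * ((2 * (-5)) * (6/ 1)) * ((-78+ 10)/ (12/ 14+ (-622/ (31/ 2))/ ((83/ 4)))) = -108215671410/ 36489811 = -2965.64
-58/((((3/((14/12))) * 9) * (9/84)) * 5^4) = -5684/151875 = -0.04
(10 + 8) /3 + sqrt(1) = 7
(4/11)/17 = 4/187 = 0.02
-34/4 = -17/2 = -8.50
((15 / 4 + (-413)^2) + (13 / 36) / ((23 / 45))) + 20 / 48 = 47078389 / 276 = 170573.87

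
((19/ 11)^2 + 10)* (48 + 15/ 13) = 1003869/ 1573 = 638.19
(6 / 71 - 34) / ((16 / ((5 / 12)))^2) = -7525 / 327168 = -0.02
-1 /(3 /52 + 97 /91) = -364 /409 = -0.89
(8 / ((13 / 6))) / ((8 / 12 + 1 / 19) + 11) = 684 / 2171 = 0.32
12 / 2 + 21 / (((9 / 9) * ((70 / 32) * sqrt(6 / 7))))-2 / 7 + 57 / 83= 3719 / 581 + 8 * sqrt(42) / 5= 16.77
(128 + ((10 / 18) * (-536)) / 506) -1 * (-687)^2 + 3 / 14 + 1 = -471840.37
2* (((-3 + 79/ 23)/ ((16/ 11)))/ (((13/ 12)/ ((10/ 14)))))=825/ 2093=0.39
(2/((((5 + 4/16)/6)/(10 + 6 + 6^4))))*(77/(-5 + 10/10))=-57728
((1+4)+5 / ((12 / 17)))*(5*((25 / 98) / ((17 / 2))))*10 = 18.13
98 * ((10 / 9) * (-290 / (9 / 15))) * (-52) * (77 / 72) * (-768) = -182069888000 / 81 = -2247776395.06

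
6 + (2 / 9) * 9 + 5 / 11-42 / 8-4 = -35 / 44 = -0.80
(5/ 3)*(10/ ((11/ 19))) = 28.79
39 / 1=39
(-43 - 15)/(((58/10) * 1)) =-10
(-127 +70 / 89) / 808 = -11233 / 71912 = -0.16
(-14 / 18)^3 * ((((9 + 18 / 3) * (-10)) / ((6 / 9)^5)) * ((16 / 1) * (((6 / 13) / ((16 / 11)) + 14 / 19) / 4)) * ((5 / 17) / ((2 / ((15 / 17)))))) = 1339629375 / 4568512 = 293.23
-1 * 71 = -71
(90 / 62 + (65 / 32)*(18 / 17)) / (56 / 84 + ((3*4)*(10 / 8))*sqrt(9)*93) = 91125 / 105880624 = 0.00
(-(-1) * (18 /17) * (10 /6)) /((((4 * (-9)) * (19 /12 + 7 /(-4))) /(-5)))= -25 /17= -1.47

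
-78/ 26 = -3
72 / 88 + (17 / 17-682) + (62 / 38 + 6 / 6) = -677.55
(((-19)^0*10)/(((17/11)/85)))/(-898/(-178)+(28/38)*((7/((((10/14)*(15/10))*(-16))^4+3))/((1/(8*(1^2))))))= 192861867150150/1769217140969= 109.01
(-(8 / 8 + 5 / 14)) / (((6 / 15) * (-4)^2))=-95 / 448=-0.21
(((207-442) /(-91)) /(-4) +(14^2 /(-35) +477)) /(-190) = -856773 /345800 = -2.48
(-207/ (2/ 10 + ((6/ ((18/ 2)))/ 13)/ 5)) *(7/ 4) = -282555/ 164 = -1722.90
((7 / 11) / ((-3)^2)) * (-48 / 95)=-112 / 3135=-0.04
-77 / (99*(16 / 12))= -7 / 12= -0.58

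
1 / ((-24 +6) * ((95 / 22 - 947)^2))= -242 / 3870955089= -0.00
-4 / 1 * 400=-1600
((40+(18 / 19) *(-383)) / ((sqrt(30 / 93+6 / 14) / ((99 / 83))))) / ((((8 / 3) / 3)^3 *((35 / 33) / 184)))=-168003478863 *sqrt(35371) / 287897120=-109750.02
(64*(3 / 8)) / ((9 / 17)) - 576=-1592 / 3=-530.67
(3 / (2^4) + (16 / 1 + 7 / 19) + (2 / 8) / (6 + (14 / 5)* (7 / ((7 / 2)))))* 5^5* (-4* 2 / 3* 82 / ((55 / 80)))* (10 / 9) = -2996013500000 / 163647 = -18307781.38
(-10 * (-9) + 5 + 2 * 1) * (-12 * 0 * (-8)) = 0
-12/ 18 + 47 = 139/ 3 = 46.33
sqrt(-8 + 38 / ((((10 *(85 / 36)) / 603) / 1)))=14 *sqrt(35479) / 85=31.02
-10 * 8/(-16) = 5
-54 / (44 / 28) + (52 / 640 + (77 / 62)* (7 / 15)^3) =-1257903389 / 36828000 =-34.16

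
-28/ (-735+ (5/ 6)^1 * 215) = 168/ 3335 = 0.05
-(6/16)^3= -27/512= -0.05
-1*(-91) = 91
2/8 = 1/4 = 0.25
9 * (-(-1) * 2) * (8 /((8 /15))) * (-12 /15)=-216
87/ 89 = 0.98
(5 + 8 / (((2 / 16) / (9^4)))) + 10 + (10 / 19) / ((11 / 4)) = 87763111 / 209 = 419919.19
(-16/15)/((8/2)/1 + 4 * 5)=-0.04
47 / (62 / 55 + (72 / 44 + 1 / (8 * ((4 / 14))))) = 41360 / 2817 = 14.68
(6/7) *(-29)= -174/7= -24.86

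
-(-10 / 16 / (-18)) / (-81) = 5 / 11664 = 0.00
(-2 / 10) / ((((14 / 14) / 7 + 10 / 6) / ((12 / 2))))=-63 / 95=-0.66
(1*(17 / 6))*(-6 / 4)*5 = -85 / 4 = -21.25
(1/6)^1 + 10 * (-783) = -46979/6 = -7829.83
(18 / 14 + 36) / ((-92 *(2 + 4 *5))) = -261 / 14168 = -0.02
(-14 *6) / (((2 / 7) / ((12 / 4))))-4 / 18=-882.22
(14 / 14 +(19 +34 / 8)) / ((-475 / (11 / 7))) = -0.08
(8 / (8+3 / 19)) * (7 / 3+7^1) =4256 / 465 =9.15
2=2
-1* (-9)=9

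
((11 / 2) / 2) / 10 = 11 / 40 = 0.28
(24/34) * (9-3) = 72/17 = 4.24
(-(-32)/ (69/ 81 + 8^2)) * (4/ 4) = 0.49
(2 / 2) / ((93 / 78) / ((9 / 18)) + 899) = 0.00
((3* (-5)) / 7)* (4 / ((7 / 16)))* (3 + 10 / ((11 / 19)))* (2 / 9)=-88.26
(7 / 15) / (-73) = -7 / 1095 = -0.01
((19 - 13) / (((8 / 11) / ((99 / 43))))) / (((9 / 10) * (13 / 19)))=34485 / 1118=30.85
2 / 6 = 1 / 3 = 0.33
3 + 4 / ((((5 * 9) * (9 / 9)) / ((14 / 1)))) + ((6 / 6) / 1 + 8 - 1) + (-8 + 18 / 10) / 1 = 272 / 45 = 6.04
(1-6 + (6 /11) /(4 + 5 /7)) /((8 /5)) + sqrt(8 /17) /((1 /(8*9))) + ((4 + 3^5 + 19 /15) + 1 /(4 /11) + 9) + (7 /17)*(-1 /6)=306.29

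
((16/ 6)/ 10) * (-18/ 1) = -24/ 5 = -4.80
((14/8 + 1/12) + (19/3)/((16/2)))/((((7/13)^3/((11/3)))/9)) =217503/392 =554.85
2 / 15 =0.13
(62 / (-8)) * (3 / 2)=-93 / 8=-11.62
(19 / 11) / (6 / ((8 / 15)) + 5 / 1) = 76 / 715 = 0.11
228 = 228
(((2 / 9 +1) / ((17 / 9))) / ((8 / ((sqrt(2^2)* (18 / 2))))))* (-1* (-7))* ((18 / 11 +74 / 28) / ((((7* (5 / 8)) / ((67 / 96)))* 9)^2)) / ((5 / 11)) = 32540761 / 1079568000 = 0.03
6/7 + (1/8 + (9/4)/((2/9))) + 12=647/28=23.11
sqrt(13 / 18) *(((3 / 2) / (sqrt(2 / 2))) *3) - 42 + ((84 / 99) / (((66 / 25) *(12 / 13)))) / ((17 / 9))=-516089 / 12342 + 3 *sqrt(26) / 4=-37.99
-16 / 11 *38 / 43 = -608 / 473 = -1.29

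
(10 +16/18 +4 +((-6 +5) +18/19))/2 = 2537/342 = 7.42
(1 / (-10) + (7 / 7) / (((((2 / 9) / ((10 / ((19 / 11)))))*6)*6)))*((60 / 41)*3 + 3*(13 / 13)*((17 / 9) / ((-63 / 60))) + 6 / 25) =-1955329 / 4089750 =-0.48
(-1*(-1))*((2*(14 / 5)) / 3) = 28 / 15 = 1.87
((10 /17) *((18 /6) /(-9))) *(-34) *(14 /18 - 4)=-580 /27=-21.48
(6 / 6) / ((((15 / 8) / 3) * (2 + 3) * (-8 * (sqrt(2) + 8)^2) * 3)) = -11 / 48050 + 4 * sqrt(2) / 72075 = -0.00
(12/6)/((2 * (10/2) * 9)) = 1/45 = 0.02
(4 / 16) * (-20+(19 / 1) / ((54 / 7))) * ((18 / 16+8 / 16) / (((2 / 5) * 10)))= -1.78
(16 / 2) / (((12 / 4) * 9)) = 8 / 27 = 0.30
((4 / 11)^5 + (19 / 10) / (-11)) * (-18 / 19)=2411451 / 15299845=0.16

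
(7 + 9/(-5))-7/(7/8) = -14/5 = -2.80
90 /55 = 18 /11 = 1.64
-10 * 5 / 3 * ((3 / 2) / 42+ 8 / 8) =-725 / 42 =-17.26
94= 94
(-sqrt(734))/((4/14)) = -7*sqrt(734)/2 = -94.82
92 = 92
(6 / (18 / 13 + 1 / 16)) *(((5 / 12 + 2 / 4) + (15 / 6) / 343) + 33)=14521624 / 103243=140.65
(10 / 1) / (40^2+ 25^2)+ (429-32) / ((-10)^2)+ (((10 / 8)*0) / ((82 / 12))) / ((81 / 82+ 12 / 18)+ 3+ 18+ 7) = 35373 / 8900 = 3.97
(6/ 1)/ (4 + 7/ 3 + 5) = 9/ 17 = 0.53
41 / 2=20.50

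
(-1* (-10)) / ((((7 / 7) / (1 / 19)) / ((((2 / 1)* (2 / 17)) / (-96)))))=-5 / 3876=-0.00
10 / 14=5 / 7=0.71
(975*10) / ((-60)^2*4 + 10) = 975 / 1441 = 0.68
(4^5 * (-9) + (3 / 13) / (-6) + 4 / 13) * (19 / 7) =-4552571 / 182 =-25014.13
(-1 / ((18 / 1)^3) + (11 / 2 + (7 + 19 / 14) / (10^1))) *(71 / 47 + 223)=1705745309 / 1199205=1422.40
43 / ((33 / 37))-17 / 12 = 2059 / 44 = 46.80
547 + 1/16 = 8753/16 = 547.06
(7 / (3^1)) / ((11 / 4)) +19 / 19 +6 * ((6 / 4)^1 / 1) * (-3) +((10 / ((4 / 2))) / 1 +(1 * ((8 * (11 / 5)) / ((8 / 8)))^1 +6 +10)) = 13.45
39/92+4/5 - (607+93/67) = -18712799/30820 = -607.16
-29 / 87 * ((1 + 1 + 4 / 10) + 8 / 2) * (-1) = 32 / 15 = 2.13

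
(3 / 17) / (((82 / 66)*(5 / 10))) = 198 / 697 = 0.28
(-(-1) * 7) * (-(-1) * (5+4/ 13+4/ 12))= 1540/ 39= 39.49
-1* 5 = -5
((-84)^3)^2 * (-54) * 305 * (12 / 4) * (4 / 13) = -69430542968586240 / 13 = -5340810997583556.92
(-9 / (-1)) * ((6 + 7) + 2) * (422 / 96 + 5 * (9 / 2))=58095 / 16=3630.94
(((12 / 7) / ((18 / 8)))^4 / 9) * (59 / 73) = 3866624 / 127774017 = 0.03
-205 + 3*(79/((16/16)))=32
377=377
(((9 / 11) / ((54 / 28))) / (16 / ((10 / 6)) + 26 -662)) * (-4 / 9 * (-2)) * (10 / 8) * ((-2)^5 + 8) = 1400 / 77517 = 0.02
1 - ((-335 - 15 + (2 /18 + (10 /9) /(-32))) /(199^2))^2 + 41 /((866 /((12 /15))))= 73064714091530227 /70403652475741440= 1.04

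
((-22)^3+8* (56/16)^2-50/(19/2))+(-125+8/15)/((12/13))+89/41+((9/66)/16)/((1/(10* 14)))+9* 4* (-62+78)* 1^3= -31190009423/3084840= -10110.74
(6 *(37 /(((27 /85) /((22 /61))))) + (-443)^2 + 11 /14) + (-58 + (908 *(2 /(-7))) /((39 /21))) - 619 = 19552468987 /99918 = 195685.15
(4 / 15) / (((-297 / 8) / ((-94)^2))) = -282752 / 4455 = -63.47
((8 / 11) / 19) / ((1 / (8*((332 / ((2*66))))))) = 5312 / 6897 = 0.77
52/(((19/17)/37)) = 32708/19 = 1721.47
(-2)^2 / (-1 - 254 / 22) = -22 / 69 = -0.32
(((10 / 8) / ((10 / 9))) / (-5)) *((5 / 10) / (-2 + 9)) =-9 / 560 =-0.02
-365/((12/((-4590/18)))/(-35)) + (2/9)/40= -24432187/90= -271468.74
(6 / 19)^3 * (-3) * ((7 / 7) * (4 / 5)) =-2592 / 34295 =-0.08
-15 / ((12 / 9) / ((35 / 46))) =-1575 / 184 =-8.56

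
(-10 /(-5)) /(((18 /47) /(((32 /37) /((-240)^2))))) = 47 /599400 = 0.00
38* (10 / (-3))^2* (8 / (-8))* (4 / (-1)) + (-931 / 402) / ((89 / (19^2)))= 180266927 / 107334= 1679.50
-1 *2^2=-4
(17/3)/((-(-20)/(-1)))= -17/60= -0.28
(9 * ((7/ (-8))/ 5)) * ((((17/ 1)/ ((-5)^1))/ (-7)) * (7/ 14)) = -153/ 400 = -0.38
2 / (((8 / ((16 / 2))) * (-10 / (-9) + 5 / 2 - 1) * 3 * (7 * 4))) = 3 / 329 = 0.01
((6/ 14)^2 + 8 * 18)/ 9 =785/ 49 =16.02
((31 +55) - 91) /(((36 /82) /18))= -205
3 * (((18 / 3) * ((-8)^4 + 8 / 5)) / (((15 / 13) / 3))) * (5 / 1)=4794192 / 5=958838.40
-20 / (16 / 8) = -10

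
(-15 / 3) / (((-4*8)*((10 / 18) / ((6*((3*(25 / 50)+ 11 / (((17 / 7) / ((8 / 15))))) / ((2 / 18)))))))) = 161757 / 2720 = 59.47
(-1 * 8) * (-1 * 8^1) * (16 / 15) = 1024 / 15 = 68.27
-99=-99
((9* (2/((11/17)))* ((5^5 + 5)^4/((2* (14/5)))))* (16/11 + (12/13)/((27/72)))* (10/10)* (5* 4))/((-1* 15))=-3915953384088000000/1573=-2489480854474253.02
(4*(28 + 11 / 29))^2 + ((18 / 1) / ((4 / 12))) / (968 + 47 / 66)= 692883471164 / 53769335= 12886.22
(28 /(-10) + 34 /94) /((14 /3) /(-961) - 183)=1651959 /123986705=0.01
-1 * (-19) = 19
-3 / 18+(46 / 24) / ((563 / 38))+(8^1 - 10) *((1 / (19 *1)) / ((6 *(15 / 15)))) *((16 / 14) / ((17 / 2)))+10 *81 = 3093100039 / 3818829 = 809.96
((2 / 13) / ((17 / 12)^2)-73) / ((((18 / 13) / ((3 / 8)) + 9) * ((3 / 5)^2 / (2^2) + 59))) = -5479460 / 56354133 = -0.10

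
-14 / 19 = -0.74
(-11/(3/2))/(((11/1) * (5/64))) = -128/15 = -8.53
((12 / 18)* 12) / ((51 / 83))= 664 / 51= 13.02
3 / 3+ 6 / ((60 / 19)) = 29 / 10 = 2.90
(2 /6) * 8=8 /3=2.67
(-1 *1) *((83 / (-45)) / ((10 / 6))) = 83 / 75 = 1.11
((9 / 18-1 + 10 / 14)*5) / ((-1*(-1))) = 15 / 14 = 1.07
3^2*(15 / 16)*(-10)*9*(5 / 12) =-316.41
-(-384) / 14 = 192 / 7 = 27.43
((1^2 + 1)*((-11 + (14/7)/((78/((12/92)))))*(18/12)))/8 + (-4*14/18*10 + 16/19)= -1758467/51129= -34.39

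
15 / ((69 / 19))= 4.13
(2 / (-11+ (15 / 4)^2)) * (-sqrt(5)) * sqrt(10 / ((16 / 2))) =-80 / 49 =-1.63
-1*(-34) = 34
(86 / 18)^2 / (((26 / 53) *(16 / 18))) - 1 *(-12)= 120461 / 1872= 64.35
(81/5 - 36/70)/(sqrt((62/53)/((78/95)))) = 549 * sqrt(6087315)/103075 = 13.14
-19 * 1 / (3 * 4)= -19 / 12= -1.58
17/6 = 2.83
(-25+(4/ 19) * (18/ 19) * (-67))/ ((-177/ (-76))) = -55396/ 3363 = -16.47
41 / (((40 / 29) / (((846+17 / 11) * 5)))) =11085047 / 88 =125966.44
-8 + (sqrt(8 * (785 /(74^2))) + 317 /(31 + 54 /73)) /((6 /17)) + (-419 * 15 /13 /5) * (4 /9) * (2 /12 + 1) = -16177985 /542178 + 17 * sqrt(1570) /222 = -26.80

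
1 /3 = 0.33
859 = 859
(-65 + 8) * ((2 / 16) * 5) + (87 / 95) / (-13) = -352671 / 9880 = -35.70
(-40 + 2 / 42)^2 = 703921 / 441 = 1596.19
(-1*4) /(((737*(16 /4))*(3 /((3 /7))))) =-1 /5159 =-0.00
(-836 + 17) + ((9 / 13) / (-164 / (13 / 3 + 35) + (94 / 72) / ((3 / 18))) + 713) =-1784080 / 16861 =-105.81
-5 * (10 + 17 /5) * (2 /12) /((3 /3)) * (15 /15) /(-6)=67 /36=1.86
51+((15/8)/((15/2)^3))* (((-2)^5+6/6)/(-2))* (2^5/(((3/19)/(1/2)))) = 39137/675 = 57.98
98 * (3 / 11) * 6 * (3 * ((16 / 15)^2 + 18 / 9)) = 415128 / 275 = 1509.56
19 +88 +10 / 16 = 861 / 8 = 107.62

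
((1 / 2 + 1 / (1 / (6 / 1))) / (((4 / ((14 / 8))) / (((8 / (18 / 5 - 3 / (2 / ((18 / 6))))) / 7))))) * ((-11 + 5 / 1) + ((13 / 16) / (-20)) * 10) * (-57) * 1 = -253175 / 192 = -1318.62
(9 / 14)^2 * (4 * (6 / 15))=162 / 245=0.66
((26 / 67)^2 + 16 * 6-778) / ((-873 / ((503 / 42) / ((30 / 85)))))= 4362181487 / 164593674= 26.50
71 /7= 10.14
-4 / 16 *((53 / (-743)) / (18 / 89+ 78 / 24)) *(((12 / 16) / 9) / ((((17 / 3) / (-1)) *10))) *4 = -4717 / 155234990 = -0.00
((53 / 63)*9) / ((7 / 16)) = 848 / 49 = 17.31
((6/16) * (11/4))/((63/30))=55/112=0.49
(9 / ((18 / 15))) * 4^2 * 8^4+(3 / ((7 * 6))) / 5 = 491520.01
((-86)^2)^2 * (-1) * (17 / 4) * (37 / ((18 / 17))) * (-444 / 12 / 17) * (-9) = -159131511346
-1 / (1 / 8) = -8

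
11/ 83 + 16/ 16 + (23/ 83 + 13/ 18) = 3185/ 1494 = 2.13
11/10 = 1.10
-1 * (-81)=81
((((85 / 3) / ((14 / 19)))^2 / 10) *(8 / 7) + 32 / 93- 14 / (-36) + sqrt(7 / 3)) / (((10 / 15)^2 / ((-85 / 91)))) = -2760993545 / 7740824- 255 *sqrt(21) / 364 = -359.89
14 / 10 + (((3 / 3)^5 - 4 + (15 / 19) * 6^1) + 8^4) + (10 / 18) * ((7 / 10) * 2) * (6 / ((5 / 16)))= 234502 / 57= 4114.07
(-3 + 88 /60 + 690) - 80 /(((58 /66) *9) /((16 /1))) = 76361 /145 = 526.63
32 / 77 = 0.42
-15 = -15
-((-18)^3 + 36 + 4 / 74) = 214450 / 37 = 5795.95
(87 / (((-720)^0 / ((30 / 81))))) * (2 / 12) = 5.37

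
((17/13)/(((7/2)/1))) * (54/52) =459/1183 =0.39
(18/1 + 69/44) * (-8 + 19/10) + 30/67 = -3505707/29480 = -118.92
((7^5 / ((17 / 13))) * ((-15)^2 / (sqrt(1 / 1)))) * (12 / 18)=32773650 / 17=1927861.76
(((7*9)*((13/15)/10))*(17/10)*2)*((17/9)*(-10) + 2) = -117572/375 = -313.53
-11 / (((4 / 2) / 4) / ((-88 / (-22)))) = -88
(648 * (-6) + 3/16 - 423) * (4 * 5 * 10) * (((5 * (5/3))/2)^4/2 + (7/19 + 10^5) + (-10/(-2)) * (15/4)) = -2835459004155725/32832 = -86362664600.26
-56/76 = -14/19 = -0.74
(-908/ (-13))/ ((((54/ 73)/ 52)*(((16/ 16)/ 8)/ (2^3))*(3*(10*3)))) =4242176/ 1215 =3491.50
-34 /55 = -0.62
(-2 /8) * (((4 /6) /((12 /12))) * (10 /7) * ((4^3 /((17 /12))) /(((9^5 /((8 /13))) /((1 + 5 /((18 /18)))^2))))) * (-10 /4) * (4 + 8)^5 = 104857600 /41769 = 2510.42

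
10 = 10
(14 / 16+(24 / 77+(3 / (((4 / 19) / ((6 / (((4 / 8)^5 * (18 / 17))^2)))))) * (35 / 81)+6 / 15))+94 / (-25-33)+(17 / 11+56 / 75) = 998813842477 / 29597400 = 33746.68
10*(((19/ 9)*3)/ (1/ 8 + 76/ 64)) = 3040/ 63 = 48.25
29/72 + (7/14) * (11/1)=425/72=5.90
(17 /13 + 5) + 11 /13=7.15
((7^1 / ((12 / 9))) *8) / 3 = 14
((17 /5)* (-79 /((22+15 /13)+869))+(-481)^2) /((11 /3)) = 13416606931 /212630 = 63098.37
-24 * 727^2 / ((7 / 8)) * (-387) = 39271818816 / 7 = 5610259830.86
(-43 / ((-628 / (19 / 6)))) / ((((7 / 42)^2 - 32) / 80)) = -98040 / 180707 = -0.54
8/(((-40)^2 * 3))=1/600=0.00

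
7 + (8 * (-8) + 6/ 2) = -54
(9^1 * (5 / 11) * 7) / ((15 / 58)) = 110.73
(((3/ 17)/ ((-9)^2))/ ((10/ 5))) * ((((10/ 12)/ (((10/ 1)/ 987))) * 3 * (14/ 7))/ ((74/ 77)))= 25333/ 45288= 0.56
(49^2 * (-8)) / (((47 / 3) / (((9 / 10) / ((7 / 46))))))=-1704024 / 235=-7251.17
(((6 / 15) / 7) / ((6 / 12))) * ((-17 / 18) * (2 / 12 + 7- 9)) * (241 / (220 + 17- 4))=45067 / 220185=0.20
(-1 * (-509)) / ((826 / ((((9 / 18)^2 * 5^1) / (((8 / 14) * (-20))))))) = -509 / 7552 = -0.07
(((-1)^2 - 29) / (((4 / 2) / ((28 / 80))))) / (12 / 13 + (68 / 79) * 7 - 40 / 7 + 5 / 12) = -2113566 / 712045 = -2.97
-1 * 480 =-480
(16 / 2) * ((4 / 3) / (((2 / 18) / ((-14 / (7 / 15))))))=-2880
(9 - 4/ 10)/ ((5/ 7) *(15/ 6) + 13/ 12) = 3612/ 1205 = 3.00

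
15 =15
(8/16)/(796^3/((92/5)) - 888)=23/1260854992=0.00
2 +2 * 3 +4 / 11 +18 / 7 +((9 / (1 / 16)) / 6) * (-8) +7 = -13403 / 77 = -174.06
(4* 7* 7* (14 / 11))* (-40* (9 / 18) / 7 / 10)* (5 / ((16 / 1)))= -245 / 11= -22.27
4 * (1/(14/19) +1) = 66/7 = 9.43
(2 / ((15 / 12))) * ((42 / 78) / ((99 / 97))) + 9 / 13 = 9887 / 6435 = 1.54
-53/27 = -1.96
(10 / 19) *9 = 90 / 19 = 4.74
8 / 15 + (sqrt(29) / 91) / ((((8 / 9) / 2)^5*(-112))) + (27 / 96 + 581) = 279271 / 480-59049*sqrt(29) / 10436608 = 581.78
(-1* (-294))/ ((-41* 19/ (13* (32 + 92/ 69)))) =-127400/ 779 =-163.54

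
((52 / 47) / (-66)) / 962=-1 / 57387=-0.00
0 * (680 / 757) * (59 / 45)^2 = 0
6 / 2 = 3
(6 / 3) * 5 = 10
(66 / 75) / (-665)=-22 / 16625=-0.00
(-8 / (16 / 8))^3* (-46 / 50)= 1472 / 25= 58.88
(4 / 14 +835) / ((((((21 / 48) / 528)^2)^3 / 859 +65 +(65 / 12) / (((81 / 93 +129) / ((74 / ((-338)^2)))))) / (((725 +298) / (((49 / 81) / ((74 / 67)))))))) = 1500382372274287807827604163727639799922688 / 62511359892944752665483442963704201493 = 24001.76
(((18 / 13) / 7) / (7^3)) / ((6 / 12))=36 / 31213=0.00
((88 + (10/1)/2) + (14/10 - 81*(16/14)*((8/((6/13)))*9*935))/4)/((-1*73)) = 472573331/10220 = 46240.05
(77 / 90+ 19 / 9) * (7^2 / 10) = 4361 / 300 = 14.54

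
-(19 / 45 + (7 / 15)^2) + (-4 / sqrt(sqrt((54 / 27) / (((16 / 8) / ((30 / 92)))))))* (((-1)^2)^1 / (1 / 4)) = -16* 15^(3 / 4)* 46^(1 / 4) / 15 -16 / 25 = -21.81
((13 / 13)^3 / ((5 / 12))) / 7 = 12 / 35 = 0.34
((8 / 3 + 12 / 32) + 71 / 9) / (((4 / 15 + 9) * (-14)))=-3935 / 46704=-0.08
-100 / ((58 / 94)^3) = -425.70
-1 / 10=-0.10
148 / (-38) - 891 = -17003 / 19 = -894.89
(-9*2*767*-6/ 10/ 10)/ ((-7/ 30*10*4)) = -62127/ 700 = -88.75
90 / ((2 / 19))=855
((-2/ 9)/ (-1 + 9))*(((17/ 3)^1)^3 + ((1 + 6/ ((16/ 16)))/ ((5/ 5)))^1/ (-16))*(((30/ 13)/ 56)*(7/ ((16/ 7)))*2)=-2744665/ 2156544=-1.27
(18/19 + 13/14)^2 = 249001/70756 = 3.52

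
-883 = -883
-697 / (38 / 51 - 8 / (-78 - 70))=-1315239 / 1508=-872.17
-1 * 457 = -457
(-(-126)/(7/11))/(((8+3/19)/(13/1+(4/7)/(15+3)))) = 343178/1085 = 316.29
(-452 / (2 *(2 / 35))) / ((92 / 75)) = -296625 / 92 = -3224.18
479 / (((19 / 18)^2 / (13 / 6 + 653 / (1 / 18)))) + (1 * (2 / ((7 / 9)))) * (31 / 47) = 600264005256 / 118769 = 5054046.13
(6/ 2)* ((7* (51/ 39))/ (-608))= -357/ 7904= -0.05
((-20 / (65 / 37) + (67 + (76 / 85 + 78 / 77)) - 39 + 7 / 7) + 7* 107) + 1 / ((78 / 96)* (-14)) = 65382256 / 85085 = 768.43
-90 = -90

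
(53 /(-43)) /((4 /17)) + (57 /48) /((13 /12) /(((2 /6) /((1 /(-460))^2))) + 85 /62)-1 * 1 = -5.37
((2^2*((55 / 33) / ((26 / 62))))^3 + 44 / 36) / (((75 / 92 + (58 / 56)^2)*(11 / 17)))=73080243178544 / 22213363887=3289.92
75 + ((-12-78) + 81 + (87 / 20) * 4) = 417 / 5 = 83.40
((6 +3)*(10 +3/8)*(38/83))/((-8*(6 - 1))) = -171/160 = -1.07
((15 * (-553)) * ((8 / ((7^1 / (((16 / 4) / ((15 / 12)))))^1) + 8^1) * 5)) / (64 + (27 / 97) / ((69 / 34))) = -7538.22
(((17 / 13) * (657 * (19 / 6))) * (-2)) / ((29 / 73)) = -13697.08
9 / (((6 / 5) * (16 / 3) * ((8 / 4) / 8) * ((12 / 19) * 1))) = 285 / 32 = 8.91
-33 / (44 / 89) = -267 / 4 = -66.75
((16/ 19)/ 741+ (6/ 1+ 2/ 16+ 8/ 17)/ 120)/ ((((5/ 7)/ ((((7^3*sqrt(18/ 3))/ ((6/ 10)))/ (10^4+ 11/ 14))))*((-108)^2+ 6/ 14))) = 505497869989*sqrt(6)/ 1313365588592747040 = 0.00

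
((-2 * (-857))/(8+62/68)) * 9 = 174828/101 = 1730.97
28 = 28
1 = 1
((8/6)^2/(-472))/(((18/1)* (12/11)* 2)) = -11/114696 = -0.00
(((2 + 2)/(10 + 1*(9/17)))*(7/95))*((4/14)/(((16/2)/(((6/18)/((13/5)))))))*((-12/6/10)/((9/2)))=-34/5968755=-0.00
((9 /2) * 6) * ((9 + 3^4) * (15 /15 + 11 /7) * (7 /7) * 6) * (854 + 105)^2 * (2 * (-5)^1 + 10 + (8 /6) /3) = 15324513120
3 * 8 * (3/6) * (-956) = -11472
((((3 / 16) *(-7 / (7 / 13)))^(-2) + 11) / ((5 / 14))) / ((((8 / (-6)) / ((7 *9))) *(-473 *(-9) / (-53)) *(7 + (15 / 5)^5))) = 0.07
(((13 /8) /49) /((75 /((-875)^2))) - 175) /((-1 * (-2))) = 3925 /48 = 81.77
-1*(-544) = 544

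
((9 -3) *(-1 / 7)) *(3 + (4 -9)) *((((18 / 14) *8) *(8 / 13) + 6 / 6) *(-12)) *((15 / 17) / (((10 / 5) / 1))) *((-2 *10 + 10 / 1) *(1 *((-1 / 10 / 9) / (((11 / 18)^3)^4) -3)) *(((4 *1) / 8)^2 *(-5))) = 200520914666241642300 / 33986040891511709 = 5900.10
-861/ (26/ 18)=-7749/ 13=-596.08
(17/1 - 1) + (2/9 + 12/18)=152/9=16.89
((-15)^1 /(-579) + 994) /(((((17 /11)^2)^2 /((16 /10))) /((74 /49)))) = 421.04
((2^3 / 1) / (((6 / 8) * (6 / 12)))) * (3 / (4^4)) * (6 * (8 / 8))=3 / 2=1.50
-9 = -9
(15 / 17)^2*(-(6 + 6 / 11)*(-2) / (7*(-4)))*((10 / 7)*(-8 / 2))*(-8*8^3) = -1327104000 / 155771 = -8519.58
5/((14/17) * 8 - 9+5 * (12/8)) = 170/173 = 0.98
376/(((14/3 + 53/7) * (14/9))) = 19.75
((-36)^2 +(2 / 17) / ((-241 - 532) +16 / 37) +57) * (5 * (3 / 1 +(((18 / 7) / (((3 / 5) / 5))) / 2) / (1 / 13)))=654853576956 / 680323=962562.75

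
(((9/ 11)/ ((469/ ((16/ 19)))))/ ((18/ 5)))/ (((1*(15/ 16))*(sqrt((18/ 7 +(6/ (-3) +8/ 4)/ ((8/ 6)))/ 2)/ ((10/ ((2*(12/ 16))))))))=0.00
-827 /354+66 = 22537 /354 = 63.66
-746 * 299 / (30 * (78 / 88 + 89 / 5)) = -4907188 / 12333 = -397.89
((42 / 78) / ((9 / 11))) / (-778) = -77 / 91026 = -0.00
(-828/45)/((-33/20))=368/33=11.15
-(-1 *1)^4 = -1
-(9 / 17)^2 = -81 / 289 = -0.28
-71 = -71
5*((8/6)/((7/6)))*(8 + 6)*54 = 4320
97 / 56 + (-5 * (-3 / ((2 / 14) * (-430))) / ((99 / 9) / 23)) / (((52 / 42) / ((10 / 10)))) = 454451 / 344344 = 1.32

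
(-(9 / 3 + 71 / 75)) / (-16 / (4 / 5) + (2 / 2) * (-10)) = 148 / 1125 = 0.13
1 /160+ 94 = 15041 /160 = 94.01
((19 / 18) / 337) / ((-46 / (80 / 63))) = -380 / 4394817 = -0.00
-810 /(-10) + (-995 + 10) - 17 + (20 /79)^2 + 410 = -3188751 /6241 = -510.94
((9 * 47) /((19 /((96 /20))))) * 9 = 91368 /95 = 961.77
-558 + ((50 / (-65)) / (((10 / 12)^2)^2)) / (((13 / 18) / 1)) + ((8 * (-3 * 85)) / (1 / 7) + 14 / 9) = -2821198904 / 190125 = -14838.65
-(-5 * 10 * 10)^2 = -250000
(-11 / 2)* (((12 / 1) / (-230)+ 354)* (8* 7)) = -12536832 / 115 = -109015.93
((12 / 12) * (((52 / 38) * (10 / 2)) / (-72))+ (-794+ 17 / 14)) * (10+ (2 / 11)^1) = -15185252 / 1881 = -8072.97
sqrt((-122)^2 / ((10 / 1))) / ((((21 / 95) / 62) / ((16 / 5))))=1149728*sqrt(10) / 105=34626.28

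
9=9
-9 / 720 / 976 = -1 / 78080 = -0.00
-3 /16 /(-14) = 3 /224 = 0.01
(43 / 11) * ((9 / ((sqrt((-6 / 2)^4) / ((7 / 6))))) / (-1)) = -301 / 66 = -4.56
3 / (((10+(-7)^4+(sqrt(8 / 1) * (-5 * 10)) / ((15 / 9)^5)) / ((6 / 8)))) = 273375 * sqrt(2) / 90825001057+339046875 / 363300004228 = 0.00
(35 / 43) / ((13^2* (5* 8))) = 7 / 58136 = 0.00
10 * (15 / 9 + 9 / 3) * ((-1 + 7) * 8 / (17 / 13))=1712.94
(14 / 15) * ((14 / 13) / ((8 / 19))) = 931 / 390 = 2.39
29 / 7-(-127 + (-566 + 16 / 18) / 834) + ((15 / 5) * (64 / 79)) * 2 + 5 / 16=4549087589 / 33206544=136.99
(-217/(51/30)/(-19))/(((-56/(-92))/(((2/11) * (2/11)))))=14260/39083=0.36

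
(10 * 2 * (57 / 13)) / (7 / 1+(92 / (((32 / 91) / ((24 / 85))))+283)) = 96900 / 402077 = 0.24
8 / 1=8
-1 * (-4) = 4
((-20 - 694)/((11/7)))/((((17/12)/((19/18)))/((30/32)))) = -13965/44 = -317.39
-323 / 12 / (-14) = 323 / 168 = 1.92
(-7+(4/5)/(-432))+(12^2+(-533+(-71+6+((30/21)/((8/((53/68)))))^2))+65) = -193795473289/489404160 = -395.98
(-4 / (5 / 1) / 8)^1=-1 / 10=-0.10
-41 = -41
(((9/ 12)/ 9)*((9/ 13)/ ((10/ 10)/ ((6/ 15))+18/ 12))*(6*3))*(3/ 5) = 81/ 520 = 0.16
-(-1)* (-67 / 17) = -67 / 17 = -3.94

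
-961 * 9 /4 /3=-2883 /4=-720.75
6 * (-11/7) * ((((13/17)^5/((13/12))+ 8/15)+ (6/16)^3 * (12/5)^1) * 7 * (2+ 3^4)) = -2243244888467/454354240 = -4937.22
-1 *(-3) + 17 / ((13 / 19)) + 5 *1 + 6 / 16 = 3455 / 104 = 33.22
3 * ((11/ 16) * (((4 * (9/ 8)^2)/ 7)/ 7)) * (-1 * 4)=-2673/ 3136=-0.85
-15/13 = -1.15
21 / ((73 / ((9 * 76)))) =14364 / 73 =196.77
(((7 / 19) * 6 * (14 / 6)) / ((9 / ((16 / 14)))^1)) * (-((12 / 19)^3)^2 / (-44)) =9289728 / 9832589129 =0.00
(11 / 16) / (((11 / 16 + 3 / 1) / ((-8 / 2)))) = -44 / 59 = -0.75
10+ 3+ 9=22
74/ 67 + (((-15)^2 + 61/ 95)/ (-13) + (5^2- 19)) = -10.25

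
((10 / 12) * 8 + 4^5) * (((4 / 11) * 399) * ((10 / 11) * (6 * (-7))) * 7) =-4836135360 / 121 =-39968060.83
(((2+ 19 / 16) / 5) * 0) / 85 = 0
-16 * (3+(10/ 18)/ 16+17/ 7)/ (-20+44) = -5507/ 1512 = -3.64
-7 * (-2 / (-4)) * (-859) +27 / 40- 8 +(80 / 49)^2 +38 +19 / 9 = 2629341343 / 864360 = 3041.95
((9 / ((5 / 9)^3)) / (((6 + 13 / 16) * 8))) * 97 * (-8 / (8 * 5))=-18.68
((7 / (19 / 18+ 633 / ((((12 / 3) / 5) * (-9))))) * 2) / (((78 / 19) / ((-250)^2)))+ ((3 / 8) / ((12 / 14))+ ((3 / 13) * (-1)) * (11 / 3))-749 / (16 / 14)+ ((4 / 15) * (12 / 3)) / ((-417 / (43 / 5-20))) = -21084700260461 / 6780586800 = -3109.57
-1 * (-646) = 646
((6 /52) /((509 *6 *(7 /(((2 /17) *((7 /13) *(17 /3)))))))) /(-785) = -1 /405158910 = -0.00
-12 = -12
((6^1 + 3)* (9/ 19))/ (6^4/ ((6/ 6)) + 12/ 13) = 351/ 106780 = 0.00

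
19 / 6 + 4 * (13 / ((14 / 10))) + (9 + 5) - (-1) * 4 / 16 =4583 / 84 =54.56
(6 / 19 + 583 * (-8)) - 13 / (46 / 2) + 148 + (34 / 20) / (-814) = -16065119569 / 3557180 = -4516.25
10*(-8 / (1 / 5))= -400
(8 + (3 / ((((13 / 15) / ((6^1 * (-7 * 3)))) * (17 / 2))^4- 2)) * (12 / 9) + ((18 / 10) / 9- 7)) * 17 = -27765782255374662 / 2041571818383595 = -13.60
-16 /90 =-0.18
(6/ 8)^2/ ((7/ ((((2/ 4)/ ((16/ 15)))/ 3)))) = 45/ 3584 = 0.01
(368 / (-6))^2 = 3761.78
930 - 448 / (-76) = 17782 / 19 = 935.89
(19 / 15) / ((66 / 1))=19 / 990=0.02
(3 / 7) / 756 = 1 / 1764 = 0.00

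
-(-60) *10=600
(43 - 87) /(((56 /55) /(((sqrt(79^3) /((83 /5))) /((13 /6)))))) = -716925 * sqrt(79) /7553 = -843.66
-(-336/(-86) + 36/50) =-4974/1075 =-4.63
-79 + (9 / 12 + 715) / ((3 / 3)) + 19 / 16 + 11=10383 / 16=648.94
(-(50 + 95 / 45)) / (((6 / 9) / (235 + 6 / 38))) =-1047746 / 57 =-18381.51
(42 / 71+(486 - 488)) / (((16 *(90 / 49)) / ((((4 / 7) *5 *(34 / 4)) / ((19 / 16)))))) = -11900 / 12141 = -0.98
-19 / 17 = -1.12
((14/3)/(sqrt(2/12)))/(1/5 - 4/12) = -35*sqrt(6) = -85.73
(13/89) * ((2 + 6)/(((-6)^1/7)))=-1.36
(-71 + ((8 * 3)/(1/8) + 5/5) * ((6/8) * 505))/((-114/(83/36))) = -24245213/16416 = -1476.93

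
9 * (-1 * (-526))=4734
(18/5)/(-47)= -18/235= -0.08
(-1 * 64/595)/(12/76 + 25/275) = -0.43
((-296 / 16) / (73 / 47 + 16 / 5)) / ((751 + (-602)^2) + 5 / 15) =-26085 / 2433867044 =-0.00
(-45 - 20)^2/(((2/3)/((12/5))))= 15210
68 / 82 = 34 / 41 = 0.83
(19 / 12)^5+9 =4715587 / 248832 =18.95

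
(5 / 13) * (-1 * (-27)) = 135 / 13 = 10.38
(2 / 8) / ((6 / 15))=5 / 8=0.62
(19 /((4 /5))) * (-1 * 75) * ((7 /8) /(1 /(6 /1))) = -149625 /16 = -9351.56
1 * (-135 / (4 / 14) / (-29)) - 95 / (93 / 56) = -40.91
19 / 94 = 0.20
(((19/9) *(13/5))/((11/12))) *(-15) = -988/11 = -89.82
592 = 592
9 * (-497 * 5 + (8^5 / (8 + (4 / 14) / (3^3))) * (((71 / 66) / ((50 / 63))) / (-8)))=-5954363667 / 208175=-28602.68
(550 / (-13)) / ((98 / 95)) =-26125 / 637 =-41.01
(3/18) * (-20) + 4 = 2/3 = 0.67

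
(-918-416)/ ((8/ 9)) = -6003/ 4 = -1500.75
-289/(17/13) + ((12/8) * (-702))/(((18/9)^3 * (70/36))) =-40417/140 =-288.69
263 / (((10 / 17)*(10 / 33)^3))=160674327 / 10000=16067.43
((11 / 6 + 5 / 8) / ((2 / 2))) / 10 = 59 / 240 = 0.25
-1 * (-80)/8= 10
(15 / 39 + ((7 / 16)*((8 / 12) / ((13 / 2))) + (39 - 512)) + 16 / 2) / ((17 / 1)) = -72473 / 2652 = -27.33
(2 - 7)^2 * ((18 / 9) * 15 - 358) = -8200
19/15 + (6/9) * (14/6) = 127/45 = 2.82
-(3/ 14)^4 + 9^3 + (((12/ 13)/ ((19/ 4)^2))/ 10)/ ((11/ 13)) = 556046596401/ 762749680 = 729.00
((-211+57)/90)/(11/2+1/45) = -22/71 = -0.31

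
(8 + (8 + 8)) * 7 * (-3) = -504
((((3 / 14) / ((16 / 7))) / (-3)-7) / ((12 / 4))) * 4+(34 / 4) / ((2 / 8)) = 24.62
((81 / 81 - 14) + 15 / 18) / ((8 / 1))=-73 / 48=-1.52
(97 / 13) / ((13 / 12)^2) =13968 / 2197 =6.36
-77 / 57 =-1.35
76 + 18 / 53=4046 / 53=76.34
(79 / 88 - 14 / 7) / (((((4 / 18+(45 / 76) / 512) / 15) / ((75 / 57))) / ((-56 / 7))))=670464000 / 860519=779.14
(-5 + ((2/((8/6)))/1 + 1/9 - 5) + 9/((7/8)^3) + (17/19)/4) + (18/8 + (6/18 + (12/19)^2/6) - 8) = -180505/2228814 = -0.08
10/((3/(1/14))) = 5/21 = 0.24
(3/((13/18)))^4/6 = 1417176/28561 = 49.62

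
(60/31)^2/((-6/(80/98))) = -24000/47089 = -0.51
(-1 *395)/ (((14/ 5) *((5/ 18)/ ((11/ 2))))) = -39105/ 14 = -2793.21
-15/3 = -5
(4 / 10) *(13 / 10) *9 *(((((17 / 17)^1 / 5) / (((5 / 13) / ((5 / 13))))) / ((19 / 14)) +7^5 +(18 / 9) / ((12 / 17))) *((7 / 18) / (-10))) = -871933699 / 285000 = -3059.42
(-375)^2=140625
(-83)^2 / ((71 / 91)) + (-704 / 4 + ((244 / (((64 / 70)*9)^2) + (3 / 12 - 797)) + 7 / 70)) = 57863466703 / 7361280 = 7860.52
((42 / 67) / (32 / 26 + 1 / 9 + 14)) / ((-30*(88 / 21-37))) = 1323 / 31870225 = 0.00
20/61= 0.33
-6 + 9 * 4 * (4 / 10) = 42 / 5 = 8.40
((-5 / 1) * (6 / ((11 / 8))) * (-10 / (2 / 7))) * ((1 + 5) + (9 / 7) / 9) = 51600 / 11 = 4690.91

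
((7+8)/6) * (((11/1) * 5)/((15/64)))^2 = 1239040/9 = 137671.11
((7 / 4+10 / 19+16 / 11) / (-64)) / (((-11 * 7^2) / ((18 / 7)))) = 28071 / 100935296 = 0.00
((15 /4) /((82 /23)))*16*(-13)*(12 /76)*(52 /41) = -1399320 /31939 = -43.81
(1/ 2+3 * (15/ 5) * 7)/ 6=127/ 12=10.58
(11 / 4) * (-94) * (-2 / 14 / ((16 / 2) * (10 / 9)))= 4.15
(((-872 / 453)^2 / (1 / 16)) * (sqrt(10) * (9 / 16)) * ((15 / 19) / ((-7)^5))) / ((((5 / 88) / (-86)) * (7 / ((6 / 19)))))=103582550016 * sqrt(10) / 968387860489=0.34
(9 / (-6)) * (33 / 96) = -33 / 64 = -0.52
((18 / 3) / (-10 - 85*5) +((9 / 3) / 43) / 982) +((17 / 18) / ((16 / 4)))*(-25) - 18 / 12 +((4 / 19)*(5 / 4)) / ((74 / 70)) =-1110650749351 / 154955063160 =-7.17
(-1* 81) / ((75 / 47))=-50.76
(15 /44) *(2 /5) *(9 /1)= 27 /22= 1.23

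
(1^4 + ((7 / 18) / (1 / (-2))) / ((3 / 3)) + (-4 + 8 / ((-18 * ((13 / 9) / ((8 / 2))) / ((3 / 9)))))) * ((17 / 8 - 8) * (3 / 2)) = 11515 / 312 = 36.91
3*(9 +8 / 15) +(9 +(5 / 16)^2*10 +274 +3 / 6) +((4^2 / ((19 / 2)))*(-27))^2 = 550090649 / 231040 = 2380.93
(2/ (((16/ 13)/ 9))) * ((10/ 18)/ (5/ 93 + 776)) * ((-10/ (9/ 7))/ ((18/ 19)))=-1339975/ 15589368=-0.09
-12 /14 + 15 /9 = 17 /21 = 0.81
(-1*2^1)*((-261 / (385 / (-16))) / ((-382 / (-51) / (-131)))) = 27899856 / 73535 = 379.41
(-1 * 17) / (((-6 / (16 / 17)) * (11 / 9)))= 24 / 11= 2.18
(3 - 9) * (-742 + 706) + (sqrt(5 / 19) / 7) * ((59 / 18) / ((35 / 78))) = 767 * sqrt(95) / 13965 + 216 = 216.54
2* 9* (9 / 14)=81 / 7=11.57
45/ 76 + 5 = 425/ 76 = 5.59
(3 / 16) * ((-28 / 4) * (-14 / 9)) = 49 / 24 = 2.04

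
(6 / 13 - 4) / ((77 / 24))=-1.10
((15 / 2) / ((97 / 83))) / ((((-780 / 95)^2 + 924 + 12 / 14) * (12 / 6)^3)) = 1048705 / 1297195744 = 0.00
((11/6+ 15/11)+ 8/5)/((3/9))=1583/110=14.39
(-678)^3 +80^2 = -311659352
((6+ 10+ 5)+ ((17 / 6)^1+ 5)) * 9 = 519 / 2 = 259.50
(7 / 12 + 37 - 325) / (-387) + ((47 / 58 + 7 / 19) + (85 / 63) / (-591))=250816369 / 130690588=1.92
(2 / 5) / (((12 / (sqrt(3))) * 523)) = sqrt(3) / 15690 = 0.00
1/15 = 0.07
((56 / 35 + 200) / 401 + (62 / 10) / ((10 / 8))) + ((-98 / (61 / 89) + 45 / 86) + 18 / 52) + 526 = 133095870686 / 341842475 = 389.35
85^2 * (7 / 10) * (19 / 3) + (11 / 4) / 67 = 25752823 / 804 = 32030.87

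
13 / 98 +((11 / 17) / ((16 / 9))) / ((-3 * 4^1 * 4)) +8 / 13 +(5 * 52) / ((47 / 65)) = 360.31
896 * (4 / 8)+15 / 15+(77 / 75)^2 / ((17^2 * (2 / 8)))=729929341 / 1625625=449.01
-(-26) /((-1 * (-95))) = 26 /95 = 0.27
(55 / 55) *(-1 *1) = -1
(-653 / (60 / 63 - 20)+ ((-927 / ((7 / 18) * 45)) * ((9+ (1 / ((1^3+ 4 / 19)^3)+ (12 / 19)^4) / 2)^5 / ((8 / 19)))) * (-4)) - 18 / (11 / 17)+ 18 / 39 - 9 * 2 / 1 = 36180560.59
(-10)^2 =100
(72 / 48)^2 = 9 / 4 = 2.25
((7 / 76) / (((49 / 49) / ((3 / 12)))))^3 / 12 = 0.00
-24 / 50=-12 / 25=-0.48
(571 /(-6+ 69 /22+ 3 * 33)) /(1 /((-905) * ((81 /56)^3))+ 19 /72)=1074088083024 /47655303469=22.54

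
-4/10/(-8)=1/20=0.05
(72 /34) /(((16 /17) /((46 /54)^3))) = 12167 /8748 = 1.39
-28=-28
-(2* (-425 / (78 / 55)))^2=-546390625 / 1521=-359231.18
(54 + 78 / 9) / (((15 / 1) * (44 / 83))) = 3901 / 495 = 7.88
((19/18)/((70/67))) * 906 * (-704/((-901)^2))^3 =-33534615617536/56174348589676317105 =-0.00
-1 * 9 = -9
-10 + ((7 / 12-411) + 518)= 1171 / 12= 97.58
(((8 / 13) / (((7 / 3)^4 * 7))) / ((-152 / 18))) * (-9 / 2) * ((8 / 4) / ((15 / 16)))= 69984 / 20756645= 0.00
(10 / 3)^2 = 100 / 9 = 11.11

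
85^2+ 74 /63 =455249 /63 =7226.17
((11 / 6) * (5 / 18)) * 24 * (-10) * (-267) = 97900 / 3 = 32633.33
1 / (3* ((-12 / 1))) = -1 / 36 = -0.03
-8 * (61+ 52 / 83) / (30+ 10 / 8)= -32736 / 2075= -15.78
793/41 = 19.34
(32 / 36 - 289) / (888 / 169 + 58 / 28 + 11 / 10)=-15337595 / 448551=-34.19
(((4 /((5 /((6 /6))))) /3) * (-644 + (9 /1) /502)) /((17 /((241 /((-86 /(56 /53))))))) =4362973384 /145867395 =29.91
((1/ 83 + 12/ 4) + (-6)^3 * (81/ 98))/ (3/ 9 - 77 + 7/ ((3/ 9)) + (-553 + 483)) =1.40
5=5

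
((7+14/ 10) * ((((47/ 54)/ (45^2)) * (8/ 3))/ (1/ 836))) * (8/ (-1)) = -17602816/ 273375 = -64.39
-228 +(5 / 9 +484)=2309 / 9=256.56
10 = 10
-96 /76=-24 /19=-1.26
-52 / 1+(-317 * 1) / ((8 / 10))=-1793 / 4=-448.25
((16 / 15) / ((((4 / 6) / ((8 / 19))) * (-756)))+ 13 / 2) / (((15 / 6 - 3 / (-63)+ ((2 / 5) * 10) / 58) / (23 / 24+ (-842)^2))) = 1760936.96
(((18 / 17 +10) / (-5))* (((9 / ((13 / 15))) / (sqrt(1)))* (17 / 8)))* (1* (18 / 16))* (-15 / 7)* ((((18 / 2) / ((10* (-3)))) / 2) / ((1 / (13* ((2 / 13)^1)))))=-102789 / 2912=-35.30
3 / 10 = 0.30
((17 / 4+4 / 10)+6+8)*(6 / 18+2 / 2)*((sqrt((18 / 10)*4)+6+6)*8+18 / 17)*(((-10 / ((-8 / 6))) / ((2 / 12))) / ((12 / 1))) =4476*sqrt(5) / 5+307725 / 34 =11052.46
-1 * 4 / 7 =-4 / 7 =-0.57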